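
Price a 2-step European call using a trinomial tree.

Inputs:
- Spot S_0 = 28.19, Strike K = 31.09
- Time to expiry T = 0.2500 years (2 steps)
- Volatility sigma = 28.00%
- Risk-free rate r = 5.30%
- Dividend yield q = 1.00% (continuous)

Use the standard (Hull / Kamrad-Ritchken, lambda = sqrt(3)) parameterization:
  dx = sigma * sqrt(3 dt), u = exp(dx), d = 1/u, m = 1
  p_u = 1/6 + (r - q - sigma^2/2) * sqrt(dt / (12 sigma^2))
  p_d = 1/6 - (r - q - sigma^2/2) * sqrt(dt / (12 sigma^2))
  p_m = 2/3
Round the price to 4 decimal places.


Answer: Price = V(0,0) = 0.7652

Derivation:
dt = T/N = 0.125000; dx = sigma*sqrt(3*dt) = 0.171464
u = exp(dx) = 1.187042; d = 1/u = 0.842430
p_u = 0.168052, p_m = 0.666667, p_d = 0.165282
Discount per step: exp(-r*dt) = 0.993397
Stock lattice S(k, j) with j the centered position index:
  k=0: S(0,+0) = 28.1900
  k=1: S(1,-1) = 23.7481; S(1,+0) = 28.1900; S(1,+1) = 33.4627
  k=2: S(2,-2) = 20.0061; S(2,-1) = 23.7481; S(2,+0) = 28.1900; S(2,+1) = 33.4627; S(2,+2) = 39.7216
Terminal payoffs V(N, j) = max(S_T - K, 0):
  V(2,-2) = 0.000000; V(2,-1) = 0.000000; V(2,+0) = 0.000000; V(2,+1) = 2.372707; V(2,+2) = 8.631630
Backward induction: V(k, j) = exp(-r*dt) * [p_u * V(k+1, j+1) + p_m * V(k+1, j) + p_d * V(k+1, j-1)]
  V(1,-1) = exp(-r*dt) * [p_u*0.000000 + p_m*0.000000 + p_d*0.000000] = 0.000000
  V(1,+0) = exp(-r*dt) * [p_u*2.372707 + p_m*0.000000 + p_d*0.000000] = 0.396105
  V(1,+1) = exp(-r*dt) * [p_u*8.631630 + p_m*2.372707 + p_d*0.000000] = 3.012342
  V(0,+0) = exp(-r*dt) * [p_u*3.012342 + p_m*0.396105 + p_d*0.000000] = 0.765213


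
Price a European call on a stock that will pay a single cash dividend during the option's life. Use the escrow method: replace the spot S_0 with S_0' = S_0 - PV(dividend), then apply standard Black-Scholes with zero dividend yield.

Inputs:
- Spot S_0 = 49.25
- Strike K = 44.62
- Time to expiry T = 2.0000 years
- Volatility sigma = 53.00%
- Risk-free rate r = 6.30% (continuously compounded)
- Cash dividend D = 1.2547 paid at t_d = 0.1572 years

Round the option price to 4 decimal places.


PV(D) = D * exp(-r * t_d) = 1.2547 * 0.99014528 = 1.24233528
S_0' = S_0 - PV(D) = 49.2500 - 1.24233528 = 48.00766472
d1 = (ln(S_0'/K) + (r + sigma^2/2)*T) / (sigma*sqrt(T)) = 0.64050331
d2 = d1 - sigma*sqrt(T) = -0.10902987
exp(-rT) = 0.88161485
N(d1) = 0.73907728; N(d2) = 0.45658940
C = S_0' * N(d1) - K * exp(-rT) * N(d2) = 48.00766472 * 0.73907728 - 44.6200 * 0.88161485 * 0.45658940 = 17.5202

Answer: Price = 17.5202


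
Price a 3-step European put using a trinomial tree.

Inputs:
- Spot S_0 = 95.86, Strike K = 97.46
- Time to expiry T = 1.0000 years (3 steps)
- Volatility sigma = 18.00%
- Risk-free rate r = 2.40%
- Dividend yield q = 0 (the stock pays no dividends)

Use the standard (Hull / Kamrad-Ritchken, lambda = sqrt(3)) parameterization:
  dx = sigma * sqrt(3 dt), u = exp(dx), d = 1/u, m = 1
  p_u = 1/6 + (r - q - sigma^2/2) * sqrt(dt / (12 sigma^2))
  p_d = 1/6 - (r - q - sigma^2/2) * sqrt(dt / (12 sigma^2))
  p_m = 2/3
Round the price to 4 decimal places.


Answer: Price = V(0,0) = 6.1534

Derivation:
dt = T/N = 0.333333; dx = sigma*sqrt(3*dt) = 0.180000
u = exp(dx) = 1.197217; d = 1/u = 0.835270
p_u = 0.173889, p_m = 0.666667, p_d = 0.159444
Discount per step: exp(-r*dt) = 0.992032
Stock lattice S(k, j) with j the centered position index:
  k=0: S(0,+0) = 95.8600
  k=1: S(1,-1) = 80.0690; S(1,+0) = 95.8600; S(1,+1) = 114.7653
  k=2: S(2,-2) = 66.8793; S(2,-1) = 80.0690; S(2,+0) = 95.8600; S(2,+1) = 114.7653; S(2,+2) = 137.3990
  k=3: S(3,-3) = 55.8622; S(3,-2) = 66.8793; S(3,-1) = 80.0690; S(3,+0) = 95.8600; S(3,+1) = 114.7653; S(3,+2) = 137.3990; S(3,+3) = 164.4964
Terminal payoffs V(N, j) = max(K - S_T, 0):
  V(3,-3) = 41.597753; V(3,-2) = 30.580747; V(3,-1) = 17.390998; V(3,+0) = 1.600000; V(3,+1) = 0.000000; V(3,+2) = 0.000000; V(3,+3) = 0.000000
Backward induction: V(k, j) = exp(-r*dt) * [p_u * V(k+1, j+1) + p_m * V(k+1, j) + p_d * V(k+1, j-1)]
  V(2,-2) = exp(-r*dt) * [p_u*17.390998 + p_m*30.580747 + p_d*41.597753] = 29.804405
  V(2,-1) = exp(-r*dt) * [p_u*1.600000 + p_m*17.390998 + p_d*30.580747] = 16.614700
  V(2,+0) = exp(-r*dt) * [p_u*0.000000 + p_m*1.600000 + p_d*17.390998] = 3.808971
  V(2,+1) = exp(-r*dt) * [p_u*0.000000 + p_m*0.000000 + p_d*1.600000] = 0.253078
  V(2,+2) = exp(-r*dt) * [p_u*0.000000 + p_m*0.000000 + p_d*0.000000] = 0.000000
  V(1,-1) = exp(-r*dt) * [p_u*3.808971 + p_m*16.614700 + p_d*29.804405] = 16.359550
  V(1,+0) = exp(-r*dt) * [p_u*0.253078 + p_m*3.808971 + p_d*16.614700] = 5.190750
  V(1,+1) = exp(-r*dt) * [p_u*0.000000 + p_m*0.253078 + p_d*3.808971] = 0.769855
  V(0,+0) = exp(-r*dt) * [p_u*0.769855 + p_m*5.190750 + p_d*16.359550] = 6.153384


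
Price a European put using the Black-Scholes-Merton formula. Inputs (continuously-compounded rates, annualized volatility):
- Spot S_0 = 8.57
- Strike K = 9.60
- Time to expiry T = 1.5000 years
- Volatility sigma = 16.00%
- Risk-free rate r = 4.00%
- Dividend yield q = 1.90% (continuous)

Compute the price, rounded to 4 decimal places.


Answer: Price = 1.0920

Derivation:
d1 = (ln(S/K) + (r - q + 0.5*sigma^2) * T) / (sigma * sqrt(T)) = -0.32045126
d2 = d1 - sigma * sqrt(T) = -0.51641044
exp(-rT) = 0.94176453; exp(-qT) = 0.97190229
P = K * exp(-rT) * N(-d2) - S_0 * exp(-qT) * N(-d1)
N(-d1) = 0.62568686; N(-d2) = 0.69721611
P = 9.6000 * 0.94176453 * 0.69721611 - 8.5700 * 0.97190229 * 0.62568686 = 1.0920


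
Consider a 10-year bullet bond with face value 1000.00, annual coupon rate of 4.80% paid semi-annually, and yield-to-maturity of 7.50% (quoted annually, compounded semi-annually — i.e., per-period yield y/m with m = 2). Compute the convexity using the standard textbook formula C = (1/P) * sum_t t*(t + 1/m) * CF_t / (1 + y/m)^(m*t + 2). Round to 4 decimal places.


Answer: Convexity = 69.6962

Derivation:
Coupon per period c = face * coupon_rate / m = 24.000000
Periods per year m = 2; per-period yield y/m = 0.037500
Number of cashflows N = 20
Cashflows (t years, CF_t, discount factor 1/(1+y/m)^(m*t), PV):
  t = 0.5000: CF_t = 24.000000, DF = 0.963855, PV = 23.132530
  t = 1.0000: CF_t = 24.000000, DF = 0.929017, PV = 22.296415
  t = 1.5000: CF_t = 24.000000, DF = 0.895438, PV = 21.490520
  t = 2.0000: CF_t = 24.000000, DF = 0.863073, PV = 20.713754
  t = 2.5000: CF_t = 24.000000, DF = 0.831878, PV = 19.965064
  t = 3.0000: CF_t = 24.000000, DF = 0.801810, PV = 19.243436
  t = 3.5000: CF_t = 24.000000, DF = 0.772829, PV = 18.547890
  t = 4.0000: CF_t = 24.000000, DF = 0.744895, PV = 17.877484
  t = 4.5000: CF_t = 24.000000, DF = 0.717971, PV = 17.231310
  t = 5.0000: CF_t = 24.000000, DF = 0.692020, PV = 16.608491
  t = 5.5000: CF_t = 24.000000, DF = 0.667008, PV = 16.008185
  t = 6.0000: CF_t = 24.000000, DF = 0.642899, PV = 15.429575
  t = 6.5000: CF_t = 24.000000, DF = 0.619662, PV = 14.871880
  t = 7.0000: CF_t = 24.000000, DF = 0.597264, PV = 14.334342
  t = 7.5000: CF_t = 24.000000, DF = 0.575676, PV = 13.816233
  t = 8.0000: CF_t = 24.000000, DF = 0.554869, PV = 13.316851
  t = 8.5000: CF_t = 24.000000, DF = 0.534813, PV = 12.835519
  t = 9.0000: CF_t = 24.000000, DF = 0.515483, PV = 12.371585
  t = 9.5000: CF_t = 24.000000, DF = 0.496851, PV = 11.924419
  t = 10.0000: CF_t = 1024.000000, DF = 0.478892, PV = 490.385758
Price P = sum_t PV_t = 812.401243
Convexity numerator sum_t t*(t + 1/m) * CF_t / (1+y/m)^(m*t + 2):
  t = 0.5000: term = 10.745260
  t = 1.0000: term = 31.070631
  t = 1.5000: term = 59.895193
  t = 2.0000: term = 96.217178
  t = 2.5000: term = 139.109173
  t = 3.0000: term = 187.713582
  t = 3.5000: term = 241.238339
  t = 4.0000: term = 298.952847
  t = 4.5000: term = 360.184152
  t = 5.0000: term = 424.313325
  t = 5.5000: term = 490.772039
  t = 6.0000: term = 559.039344
  t = 6.5000: term = 628.638619
  t = 7.0000: term = 699.134702
  t = 7.5000: term = 770.131169
  t = 8.0000: term = 841.267783
  t = 8.5000: term = 912.218078
  t = 9.0000: term = 982.687086
  t = 9.5000: term = 1052.409195
  t = 10.0000: term = 47835.568233
Convexity = (1/P) * sum = 56621.305927 / 812.401243 = 69.696233


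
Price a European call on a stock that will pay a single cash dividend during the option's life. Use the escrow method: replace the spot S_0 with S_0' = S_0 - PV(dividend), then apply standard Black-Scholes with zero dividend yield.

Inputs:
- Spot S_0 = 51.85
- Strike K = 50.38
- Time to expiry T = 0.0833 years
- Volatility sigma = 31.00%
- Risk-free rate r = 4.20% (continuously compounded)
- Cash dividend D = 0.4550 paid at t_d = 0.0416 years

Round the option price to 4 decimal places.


Answer: Price = 2.4704

Derivation:
PV(D) = D * exp(-r * t_d) = 0.4550 * 0.99825433 = 0.45420572
S_0' = S_0 - PV(D) = 51.8500 - 0.45420572 = 51.39579428
d1 = (ln(S_0'/K) + (r + sigma^2/2)*T) / (sigma*sqrt(T)) = 0.30694996
d2 = d1 - sigma*sqrt(T) = 0.21747856
exp(-rT) = 0.99650751
N(d1) = 0.62055927; N(d2) = 0.58608229
C = S_0' * N(d1) - K * exp(-rT) * N(d2) = 51.39579428 * 0.62055927 - 50.3800 * 0.99650751 * 0.58608229 = 2.4704


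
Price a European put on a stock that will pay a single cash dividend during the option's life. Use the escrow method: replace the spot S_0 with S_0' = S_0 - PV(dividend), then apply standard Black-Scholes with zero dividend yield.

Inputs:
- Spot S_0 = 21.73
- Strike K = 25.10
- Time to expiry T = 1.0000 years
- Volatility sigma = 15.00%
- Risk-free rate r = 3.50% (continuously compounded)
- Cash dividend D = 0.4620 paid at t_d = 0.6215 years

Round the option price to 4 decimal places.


Answer: Price = 3.3208

Derivation:
PV(D) = D * exp(-r * t_d) = 0.4620 * 0.97848238 = 0.45205886
S_0' = S_0 - PV(D) = 21.7300 - 0.45205886 = 21.27794114
d1 = (ln(S_0'/K) + (r + sigma^2/2)*T) / (sigma*sqrt(T)) = -0.79297958
d2 = d1 - sigma*sqrt(T) = -0.94297958
exp(-rT) = 0.96560542
N(-d1) = 0.78610514; N(-d2) = 0.82715433
P = K * exp(-rT) * N(-d2) - S_0' * N(-d1) = 25.1000 * 0.96560542 * 0.82715433 - 21.27794114 * 0.78610514 = 3.3208


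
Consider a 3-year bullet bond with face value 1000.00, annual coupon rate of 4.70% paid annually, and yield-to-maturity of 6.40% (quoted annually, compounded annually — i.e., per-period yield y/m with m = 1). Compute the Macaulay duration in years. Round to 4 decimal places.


Coupon per period c = face * coupon_rate / m = 47.000000
Periods per year m = 1; per-period yield y/m = 0.064000
Number of cashflows N = 3
Cashflows (t years, CF_t, discount factor 1/(1+y/m)^(m*t), PV):
  t = 1.0000: CF_t = 47.000000, DF = 0.939850, PV = 44.172932
  t = 2.0000: CF_t = 47.000000, DF = 0.883317, PV = 41.515914
  t = 3.0000: CF_t = 1047.000000, DF = 0.830185, PV = 869.204163
Price P = sum_t PV_t = 954.893009
Macaulay numerator sum_t t * PV_t:
  t * PV_t at t = 1.0000: 44.172932
  t * PV_t at t = 2.0000: 83.031828
  t * PV_t at t = 3.0000: 2607.612490
Macaulay duration D = (sum_t t * PV_t) / P = 2734.817250 / 954.893009 = 2.864004

Answer: Macaulay duration = 2.8640 years


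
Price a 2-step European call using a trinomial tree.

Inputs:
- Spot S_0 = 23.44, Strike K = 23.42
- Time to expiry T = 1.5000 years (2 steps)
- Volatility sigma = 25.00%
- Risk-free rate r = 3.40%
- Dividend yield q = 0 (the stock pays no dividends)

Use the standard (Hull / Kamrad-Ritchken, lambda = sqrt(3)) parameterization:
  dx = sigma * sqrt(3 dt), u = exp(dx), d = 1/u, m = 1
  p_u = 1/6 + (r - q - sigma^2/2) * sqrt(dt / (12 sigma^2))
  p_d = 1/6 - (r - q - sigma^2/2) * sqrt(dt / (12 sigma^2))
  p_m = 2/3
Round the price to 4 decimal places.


Answer: Price = V(0,0) = 3.0178

Derivation:
dt = T/N = 0.750000; dx = sigma*sqrt(3*dt) = 0.375000
u = exp(dx) = 1.454991; d = 1/u = 0.687289
p_u = 0.169417, p_m = 0.666667, p_d = 0.163917
Discount per step: exp(-r*dt) = 0.974822
Stock lattice S(k, j) with j the centered position index:
  k=0: S(0,+0) = 23.4400
  k=1: S(1,-1) = 16.1101; S(1,+0) = 23.4400; S(1,+1) = 34.1050
  k=2: S(2,-2) = 11.0723; S(2,-1) = 16.1101; S(2,+0) = 23.4400; S(2,+1) = 34.1050; S(2,+2) = 49.6225
Terminal payoffs V(N, j) = max(S_T - K, 0):
  V(2,-2) = 0.000000; V(2,-1) = 0.000000; V(2,+0) = 0.020000; V(2,+1) = 10.684999; V(2,+2) = 26.202480
Backward induction: V(k, j) = exp(-r*dt) * [p_u * V(k+1, j+1) + p_m * V(k+1, j) + p_d * V(k+1, j-1)]
  V(1,-1) = exp(-r*dt) * [p_u*0.020000 + p_m*0.000000 + p_d*0.000000] = 0.003303
  V(1,+0) = exp(-r*dt) * [p_u*10.684999 + p_m*0.020000 + p_d*0.000000] = 1.777638
  V(1,+1) = exp(-r*dt) * [p_u*26.202480 + p_m*10.684999 + p_d*0.020000] = 11.274550
  V(0,+0) = exp(-r*dt) * [p_u*11.274550 + p_m*1.777638 + p_d*0.003303] = 3.017787


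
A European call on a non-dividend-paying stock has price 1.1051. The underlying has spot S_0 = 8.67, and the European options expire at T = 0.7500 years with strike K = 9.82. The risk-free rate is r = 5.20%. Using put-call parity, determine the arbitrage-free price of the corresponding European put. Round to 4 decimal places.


Answer: Put price = 1.8795

Derivation:
Put-call parity: C - P = S_0 * exp(-qT) - K * exp(-rT).
S_0 * exp(-qT) = 8.6700 * 1.00000000 = 8.67000000
K * exp(-rT) = 9.8200 * 0.96175071 = 9.44439196
P = C - S*exp(-qT) + K*exp(-rT)
P = 1.1051 - 8.67000000 + 9.44439196 = 1.8795


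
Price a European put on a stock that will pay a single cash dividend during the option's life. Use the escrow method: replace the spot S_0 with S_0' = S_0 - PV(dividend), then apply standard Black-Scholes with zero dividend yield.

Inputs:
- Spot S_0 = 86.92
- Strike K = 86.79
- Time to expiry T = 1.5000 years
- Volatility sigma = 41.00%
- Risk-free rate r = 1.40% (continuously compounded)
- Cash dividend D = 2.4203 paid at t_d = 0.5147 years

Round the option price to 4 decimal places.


Answer: Price = 17.0370

Derivation:
PV(D) = D * exp(-r * t_d) = 2.4203 * 0.99282010 = 2.40292249
S_0' = S_0 - PV(D) = 86.9200 - 2.40292249 = 84.51707751
d1 = (ln(S_0'/K) + (r + sigma^2/2)*T) / (sigma*sqrt(T)) = 0.24004443
d2 = d1 - sigma*sqrt(T) = -0.26210096
exp(-rT) = 0.97921896
N(-d1) = 0.40514791; N(-d2) = 0.60337820
P = K * exp(-rT) * N(-d2) - S_0' * N(-d1) = 86.7900 * 0.97921896 * 0.60337820 - 84.51707751 * 0.40514791 = 17.0370


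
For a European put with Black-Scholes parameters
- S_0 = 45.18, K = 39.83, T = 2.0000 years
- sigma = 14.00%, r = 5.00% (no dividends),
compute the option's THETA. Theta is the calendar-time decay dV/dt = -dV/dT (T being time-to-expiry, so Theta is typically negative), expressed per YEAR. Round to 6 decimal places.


Answer: Theta = -0.145552

Derivation:
d1 = 1.2406396257; d2 = 1.0426497269
phi(d1) = 0.1847906209; exp(-qT) = 1.0000000000; exp(-rT) = 0.9048374180
Theta = -S*exp(-qT)*phi(d1)*sigma/(2*sqrt(T)) + r*K*exp(-rT)*N(-d2) - q*S*exp(-qT)*N(-d1)
N(-d1) = 0.1073694534; N(-d2) = 0.1485552747; sqrt(T) = 1.4142135624
Term 1 = -45.1800 * 1.0000000000 * 0.1847906209 * 0.1400 / (2 * 1.4142135624) = -0.4132465090
Term 2 = 0.0500 * 39.8300 * 0.9048374180 * 0.1485552747 = 0.2676941862
Term 3 = 0 (no dividend yield, q = 0)
Theta = -0.4132465090 + (0.2676941862) + (0.0000000000) = -0.145552


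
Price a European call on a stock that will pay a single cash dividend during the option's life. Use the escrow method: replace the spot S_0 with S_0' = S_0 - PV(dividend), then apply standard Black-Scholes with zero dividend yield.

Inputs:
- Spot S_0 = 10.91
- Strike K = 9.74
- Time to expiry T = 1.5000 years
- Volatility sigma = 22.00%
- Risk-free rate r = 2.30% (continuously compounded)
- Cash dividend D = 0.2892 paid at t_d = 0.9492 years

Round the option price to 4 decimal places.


PV(D) = D * exp(-r * t_d) = 0.2892 * 0.97840498 = 0.28295472
S_0' = S_0 - PV(D) = 10.9100 - 0.28295472 = 10.62704528
d1 = (ln(S_0'/K) + (r + sigma^2/2)*T) / (sigma*sqrt(T)) = 0.58624854
d2 = d1 - sigma*sqrt(T) = 0.31680466
exp(-rT) = 0.96608834
N(d1) = 0.72114575; N(d2) = 0.62430409
C = S_0' * N(d1) - K * exp(-rT) * N(d2) = 10.62704528 * 0.72114575 - 9.7400 * 0.96608834 * 0.62430409 = 1.7891

Answer: Price = 1.7891


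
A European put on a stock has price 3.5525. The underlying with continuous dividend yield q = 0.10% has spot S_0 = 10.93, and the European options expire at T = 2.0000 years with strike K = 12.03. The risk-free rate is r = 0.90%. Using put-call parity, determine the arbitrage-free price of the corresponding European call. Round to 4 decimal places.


Answer: Call price = 2.6453

Derivation:
Put-call parity: C - P = S_0 * exp(-qT) - K * exp(-rT).
S_0 * exp(-qT) = 10.9300 * 0.99800200 = 10.90816185
K * exp(-rT) = 12.0300 * 0.98216103 = 11.81539722
C = P + S*exp(-qT) - K*exp(-rT)
C = 3.5525 + 10.90816185 - 11.81539722 = 2.6453


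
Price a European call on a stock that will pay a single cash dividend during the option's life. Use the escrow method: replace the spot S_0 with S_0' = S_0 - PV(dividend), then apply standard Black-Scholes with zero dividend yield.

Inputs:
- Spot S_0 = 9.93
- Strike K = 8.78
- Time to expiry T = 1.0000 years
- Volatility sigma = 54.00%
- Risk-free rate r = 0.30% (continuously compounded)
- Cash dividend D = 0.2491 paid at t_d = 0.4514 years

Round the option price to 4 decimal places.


PV(D) = D * exp(-r * t_d) = 0.2491 * 0.99864672 = 0.24876290
S_0' = S_0 - PV(D) = 9.9300 - 0.24876290 = 9.68123710
d1 = (ln(S_0'/K) + (r + sigma^2/2)*T) / (sigma*sqrt(T)) = 0.45650608
d2 = d1 - sigma*sqrt(T) = -0.08349392
exp(-rT) = 0.99700450
N(d1) = 0.67598695; N(d2) = 0.46672941
C = S_0' * N(d1) - K * exp(-rT) * N(d2) = 9.68123710 * 0.67598695 - 8.7800 * 0.99700450 * 0.46672941 = 2.4588

Answer: Price = 2.4588


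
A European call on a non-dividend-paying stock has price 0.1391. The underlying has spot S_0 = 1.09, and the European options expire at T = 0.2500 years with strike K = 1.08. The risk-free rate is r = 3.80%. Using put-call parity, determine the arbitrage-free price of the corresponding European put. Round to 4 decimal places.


Answer: Put price = 0.1189

Derivation:
Put-call parity: C - P = S_0 * exp(-qT) - K * exp(-rT).
S_0 * exp(-qT) = 1.0900 * 1.00000000 = 1.09000000
K * exp(-rT) = 1.0800 * 0.99054498 = 1.06978858
P = C - S*exp(-qT) + K*exp(-rT)
P = 0.1391 - 1.09000000 + 1.06978858 = 0.1189


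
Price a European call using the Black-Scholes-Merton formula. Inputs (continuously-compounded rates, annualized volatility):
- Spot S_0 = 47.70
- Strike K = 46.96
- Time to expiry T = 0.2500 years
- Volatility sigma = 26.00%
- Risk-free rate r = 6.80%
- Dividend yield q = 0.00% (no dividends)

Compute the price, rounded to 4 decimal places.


Answer: Price = 3.2743

Derivation:
d1 = (ln(S/K) + (r - q + 0.5*sigma^2) * T) / (sigma * sqrt(T)) = 0.31604017
d2 = d1 - sigma * sqrt(T) = 0.18604017
exp(-rT) = 0.98314368; exp(-qT) = 1.00000000
C = S_0 * exp(-qT) * N(d1) - K * exp(-rT) * N(d2)
N(d1) = 0.62401399; N(d2) = 0.57379337
C = 47.7000 * 1.00000000 * 0.62401399 - 46.9600 * 0.98314368 * 0.57379337 = 3.2743


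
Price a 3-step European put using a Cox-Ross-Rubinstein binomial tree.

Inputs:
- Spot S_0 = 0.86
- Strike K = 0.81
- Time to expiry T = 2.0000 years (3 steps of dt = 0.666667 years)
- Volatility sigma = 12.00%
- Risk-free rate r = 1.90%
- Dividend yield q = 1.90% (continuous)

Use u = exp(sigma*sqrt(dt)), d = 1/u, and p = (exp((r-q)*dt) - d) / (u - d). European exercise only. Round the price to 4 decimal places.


Answer: Price = V(0,0) = 0.0349

Derivation:
dt = T/N = 0.666667
u = exp(sigma*sqrt(dt)) = 1.102940; d = 1/u = 0.906667
p = (exp((r-q)*dt) - d) / (u - d) = 0.475525
Discount per step: exp(-r*dt) = 0.987413
Stock lattice S(k, i) with i counting down-moves:
  k=0: S(0,0) = 0.8600
  k=1: S(1,0) = 0.9485; S(1,1) = 0.7797
  k=2: S(2,0) = 1.0462; S(2,1) = 0.8600; S(2,2) = 0.7070
  k=3: S(3,0) = 1.1539; S(3,1) = 0.9485; S(3,2) = 0.7797; S(3,3) = 0.6410
Terminal payoffs V(N, i) = max(K - S_T, 0):
  V(3,0) = 0.000000; V(3,1) = 0.000000; V(3,2) = 0.030266; V(3,3) = 0.169023
Backward induction: V(k, i) = exp(-r*dt) * [p * V(k+1, i) + (1-p) * V(k+1, i+1)].
  V(2,0) = exp(-r*dt) * [p*0.000000 + (1-p)*0.000000] = 0.000000
  V(2,1) = exp(-r*dt) * [p*0.000000 + (1-p)*0.030266] = 0.015674
  V(2,2) = exp(-r*dt) * [p*0.030266 + (1-p)*0.169023] = 0.101744
  V(1,0) = exp(-r*dt) * [p*0.000000 + (1-p)*0.015674] = 0.008117
  V(1,1) = exp(-r*dt) * [p*0.015674 + (1-p)*0.101744] = 0.060050
  V(0,0) = exp(-r*dt) * [p*0.008117 + (1-p)*0.060050] = 0.034910


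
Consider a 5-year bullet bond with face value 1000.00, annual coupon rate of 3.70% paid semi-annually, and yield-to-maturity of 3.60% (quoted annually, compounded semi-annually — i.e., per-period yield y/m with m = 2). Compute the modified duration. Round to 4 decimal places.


Coupon per period c = face * coupon_rate / m = 18.500000
Periods per year m = 2; per-period yield y/m = 0.018000
Number of cashflows N = 10
Cashflows (t years, CF_t, discount factor 1/(1+y/m)^(m*t), PV):
  t = 0.5000: CF_t = 18.500000, DF = 0.982318, PV = 18.172888
  t = 1.0000: CF_t = 18.500000, DF = 0.964949, PV = 17.851560
  t = 1.5000: CF_t = 18.500000, DF = 0.947887, PV = 17.535913
  t = 2.0000: CF_t = 18.500000, DF = 0.931127, PV = 17.225848
  t = 2.5000: CF_t = 18.500000, DF = 0.914663, PV = 16.921265
  t = 3.0000: CF_t = 18.500000, DF = 0.898490, PV = 16.622068
  t = 3.5000: CF_t = 18.500000, DF = 0.882603, PV = 16.328161
  t = 4.0000: CF_t = 18.500000, DF = 0.866997, PV = 16.039451
  t = 4.5000: CF_t = 18.500000, DF = 0.851667, PV = 15.755846
  t = 5.0000: CF_t = 1018.500000, DF = 0.836608, PV = 852.085654
Price P = sum_t PV_t = 1004.538656
First compute Macaulay numerator sum_t t * PV_t:
  t * PV_t at t = 0.5000: 9.086444
  t * PV_t at t = 1.0000: 17.851560
  t * PV_t at t = 1.5000: 26.303870
  t * PV_t at t = 2.0000: 34.451696
  t * PV_t at t = 2.5000: 42.303164
  t * PV_t at t = 3.0000: 49.866205
  t * PV_t at t = 3.5000: 57.148565
  t * PV_t at t = 4.0000: 64.157805
  t * PV_t at t = 4.5000: 70.901307
  t * PV_t at t = 5.0000: 4260.428269
Macaulay duration D = 4632.498884 / 1004.538656 = 4.611569
Modified duration = D / (1 + y/m) = 4.611569 / (1 + 0.018000) = 4.530028

Answer: Modified duration = 4.5300


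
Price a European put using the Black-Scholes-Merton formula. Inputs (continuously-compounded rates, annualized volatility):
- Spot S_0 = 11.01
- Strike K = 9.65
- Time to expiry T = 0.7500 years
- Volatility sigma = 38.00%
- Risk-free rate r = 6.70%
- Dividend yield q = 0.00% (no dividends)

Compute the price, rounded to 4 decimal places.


Answer: Price = 0.5973

Derivation:
d1 = (ln(S/K) + (r - q + 0.5*sigma^2) * T) / (sigma * sqrt(T)) = 0.71787743
d2 = d1 - sigma * sqrt(T) = 0.38878778
exp(-rT) = 0.95099165; exp(-qT) = 1.00000000
P = K * exp(-rT) * N(-d2) - S_0 * exp(-qT) * N(-d1)
N(-d1) = 0.23641643; N(-d2) = 0.34871657
P = 9.6500 * 0.95099165 * 0.34871657 - 11.0100 * 1.00000000 * 0.23641643 = 0.5973


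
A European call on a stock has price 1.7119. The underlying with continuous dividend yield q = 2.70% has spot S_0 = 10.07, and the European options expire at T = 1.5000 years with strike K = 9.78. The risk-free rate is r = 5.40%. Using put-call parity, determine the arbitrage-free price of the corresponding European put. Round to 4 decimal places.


Put-call parity: C - P = S_0 * exp(-qT) - K * exp(-rT).
S_0 * exp(-qT) = 10.0700 * 0.96030916 = 9.67031329
K * exp(-rT) = 9.7800 * 0.92219369 = 9.01905430
P = C - S*exp(-qT) + K*exp(-rT)
P = 1.7119 - 9.67031329 + 9.01905430 = 1.0606

Answer: Put price = 1.0606


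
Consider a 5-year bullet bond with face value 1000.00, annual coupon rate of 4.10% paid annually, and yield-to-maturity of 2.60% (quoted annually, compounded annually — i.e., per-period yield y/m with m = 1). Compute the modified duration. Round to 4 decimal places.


Coupon per period c = face * coupon_rate / m = 41.000000
Periods per year m = 1; per-period yield y/m = 0.026000
Number of cashflows N = 5
Cashflows (t years, CF_t, discount factor 1/(1+y/m)^(m*t), PV):
  t = 1.0000: CF_t = 41.000000, DF = 0.974659, PV = 39.961014
  t = 2.0000: CF_t = 41.000000, DF = 0.949960, PV = 38.948356
  t = 3.0000: CF_t = 41.000000, DF = 0.925887, PV = 37.961361
  t = 4.0000: CF_t = 41.000000, DF = 0.902424, PV = 36.999377
  t = 5.0000: CF_t = 1041.000000, DF = 0.879555, PV = 915.617165
Price P = sum_t PV_t = 1069.487273
First compute Macaulay numerator sum_t t * PV_t:
  t * PV_t at t = 1.0000: 39.961014
  t * PV_t at t = 2.0000: 77.896713
  t * PV_t at t = 3.0000: 113.884083
  t * PV_t at t = 4.0000: 147.997509
  t * PV_t at t = 5.0000: 4578.085824
Macaulay duration D = 4957.825142 / 1069.487273 = 4.635703
Modified duration = D / (1 + y/m) = 4.635703 / (1 + 0.026000) = 4.518229

Answer: Modified duration = 4.5182


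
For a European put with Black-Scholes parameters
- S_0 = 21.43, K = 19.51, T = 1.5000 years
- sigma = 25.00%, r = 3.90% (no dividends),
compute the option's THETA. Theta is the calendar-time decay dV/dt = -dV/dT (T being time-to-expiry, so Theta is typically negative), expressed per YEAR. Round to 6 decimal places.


d1 = 0.6507139879; d2 = 0.3445277700
phi(d1) = 0.3228224232; exp(-qT) = 1.0000000000; exp(-rT) = 0.9431782404
Theta = -S*exp(-qT)*phi(d1)*sigma/(2*sqrt(T)) + r*K*exp(-rT)*N(-d2) - q*S*exp(-qT)*N(-d1)
N(-d1) = 0.2576155660; N(-d2) = 0.3652247077; sqrt(T) = 1.2247448714
Term 1 = -21.4300 * 1.0000000000 * 0.3228224232 * 0.2500 / (2 * 1.2247448714) = -0.7060740456
Term 2 = 0.0390 * 19.5100 * 0.9431782404 * 0.3652247077 = 0.2621052979
Term 3 = 0 (no dividend yield, q = 0)
Theta = -0.7060740456 + (0.2621052979) + (0.0000000000) = -0.443969

Answer: Theta = -0.443969


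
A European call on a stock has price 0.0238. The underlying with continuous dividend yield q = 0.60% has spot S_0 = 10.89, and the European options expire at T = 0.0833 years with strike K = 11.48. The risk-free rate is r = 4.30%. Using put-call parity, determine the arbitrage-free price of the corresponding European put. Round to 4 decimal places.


Answer: Put price = 0.5782

Derivation:
Put-call parity: C - P = S_0 * exp(-qT) - K * exp(-rT).
S_0 * exp(-qT) = 10.8900 * 0.99950032 = 10.88455854
K * exp(-rT) = 11.4800 * 0.99642451 = 11.43895334
P = C - S*exp(-qT) + K*exp(-rT)
P = 0.0238 - 10.88455854 + 11.43895334 = 0.5782


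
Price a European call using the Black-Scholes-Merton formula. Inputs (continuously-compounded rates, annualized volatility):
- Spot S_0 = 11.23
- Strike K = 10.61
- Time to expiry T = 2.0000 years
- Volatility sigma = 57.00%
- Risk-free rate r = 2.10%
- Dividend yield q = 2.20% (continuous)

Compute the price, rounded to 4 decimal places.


d1 = (ln(S/K) + (r - q + 0.5*sigma^2) * T) / (sigma * sqrt(T)) = 0.47102221
d2 = d1 - sigma * sqrt(T) = -0.33507952
exp(-rT) = 0.95886978; exp(-qT) = 0.95695396
C = S_0 * exp(-qT) * N(d1) - K * exp(-rT) * N(d2)
N(d1) = 0.68118756; N(d2) = 0.36878255
C = 11.2300 * 0.95695396 * 0.68118756 - 10.6100 * 0.95886978 * 0.36878255 = 3.5686

Answer: Price = 3.5686


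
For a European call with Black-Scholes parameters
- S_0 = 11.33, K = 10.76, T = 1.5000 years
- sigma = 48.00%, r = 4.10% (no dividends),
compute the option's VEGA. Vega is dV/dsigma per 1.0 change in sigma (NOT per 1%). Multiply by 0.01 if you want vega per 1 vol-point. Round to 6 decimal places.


Answer: Vega = 4.918366

Derivation:
d1 = 0.4863572797; d2 = -0.1015202586
phi(d1) = 0.3544421142; exp(-qT) = 1.0000000000; exp(-rT) = 0.9403529457
Vega = S * exp(-qT) * phi(d1) * sqrt(T) = 11.3300 * 1.0000000000 * 0.3544421142 * 1.2247448714 = 4.918366


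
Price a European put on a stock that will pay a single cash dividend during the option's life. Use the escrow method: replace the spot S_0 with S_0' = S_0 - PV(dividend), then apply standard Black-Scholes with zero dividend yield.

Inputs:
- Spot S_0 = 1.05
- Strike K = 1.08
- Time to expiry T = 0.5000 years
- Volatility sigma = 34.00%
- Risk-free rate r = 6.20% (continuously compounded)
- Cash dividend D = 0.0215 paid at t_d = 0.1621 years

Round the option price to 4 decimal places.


Answer: Price = 0.1087

Derivation:
PV(D) = D * exp(-r * t_d) = 0.0215 * 0.99000013 = 0.02128500
S_0' = S_0 - PV(D) = 1.0500 - 0.02128500 = 1.02871500
d1 = (ln(S_0'/K) + (r + sigma^2/2)*T) / (sigma*sqrt(T)) = 0.04679136
d2 = d1 - sigma*sqrt(T) = -0.19362494
exp(-rT) = 0.96947557
N(-d1) = 0.48133976; N(-d2) = 0.57676522
P = K * exp(-rT) * N(-d2) - S_0' * N(-d1) = 1.0800 * 0.96947557 * 0.57676522 - 1.02871500 * 0.48133976 = 0.1087


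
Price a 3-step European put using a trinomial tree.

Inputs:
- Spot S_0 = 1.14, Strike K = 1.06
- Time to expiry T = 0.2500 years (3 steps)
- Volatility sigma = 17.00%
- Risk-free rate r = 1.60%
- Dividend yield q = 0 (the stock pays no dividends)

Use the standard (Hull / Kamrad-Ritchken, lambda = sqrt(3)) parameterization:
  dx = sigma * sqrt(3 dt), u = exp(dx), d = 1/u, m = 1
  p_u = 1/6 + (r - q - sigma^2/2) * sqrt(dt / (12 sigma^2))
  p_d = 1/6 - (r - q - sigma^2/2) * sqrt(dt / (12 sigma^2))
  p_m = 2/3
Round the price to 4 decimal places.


dt = T/N = 0.083333; dx = sigma*sqrt(3*dt) = 0.085000
u = exp(dx) = 1.088717; d = 1/u = 0.918512
p_u = 0.167426, p_m = 0.666667, p_d = 0.165907
Discount per step: exp(-r*dt) = 0.998668
Stock lattice S(k, j) with j the centered position index:
  k=0: S(0,+0) = 1.1400
  k=1: S(1,-1) = 1.0471; S(1,+0) = 1.1400; S(1,+1) = 1.2411
  k=2: S(2,-2) = 0.9618; S(2,-1) = 1.0471; S(2,+0) = 1.1400; S(2,+1) = 1.2411; S(2,+2) = 1.3512
  k=3: S(3,-3) = 0.8834; S(3,-2) = 0.9618; S(3,-1) = 1.0471; S(3,+0) = 1.1400; S(3,+1) = 1.2411; S(3,+2) = 1.3512; S(3,+3) = 1.4711
Terminal payoffs V(N, j) = max(K - S_T, 0):
  V(3,-3) = 0.176595; V(3,-2) = 0.098222; V(3,-1) = 0.012896; V(3,+0) = 0.000000; V(3,+1) = 0.000000; V(3,+2) = 0.000000; V(3,+3) = 0.000000
Backward induction: V(k, j) = exp(-r*dt) * [p_u * V(k+1, j+1) + p_m * V(k+1, j) + p_d * V(k+1, j-1)]
  V(2,-2) = exp(-r*dt) * [p_u*0.012896 + p_m*0.098222 + p_d*0.176595] = 0.096810
  V(2,-1) = exp(-r*dt) * [p_u*0.000000 + p_m*0.012896 + p_d*0.098222] = 0.024860
  V(2,+0) = exp(-r*dt) * [p_u*0.000000 + p_m*0.000000 + p_d*0.012896] = 0.002137
  V(2,+1) = exp(-r*dt) * [p_u*0.000000 + p_m*0.000000 + p_d*0.000000] = 0.000000
  V(2,+2) = exp(-r*dt) * [p_u*0.000000 + p_m*0.000000 + p_d*0.000000] = 0.000000
  V(1,-1) = exp(-r*dt) * [p_u*0.002137 + p_m*0.024860 + p_d*0.096810] = 0.032948
  V(1,+0) = exp(-r*dt) * [p_u*0.000000 + p_m*0.002137 + p_d*0.024860] = 0.005541
  V(1,+1) = exp(-r*dt) * [p_u*0.000000 + p_m*0.000000 + p_d*0.002137] = 0.000354
  V(0,+0) = exp(-r*dt) * [p_u*0.000354 + p_m*0.005541 + p_d*0.032948] = 0.009208

Answer: Price = V(0,0) = 0.0092


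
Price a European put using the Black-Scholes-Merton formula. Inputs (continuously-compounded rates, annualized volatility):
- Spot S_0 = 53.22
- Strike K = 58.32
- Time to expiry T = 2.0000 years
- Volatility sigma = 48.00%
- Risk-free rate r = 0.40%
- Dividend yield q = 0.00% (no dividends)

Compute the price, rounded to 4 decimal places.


Answer: Price = 17.1812

Derivation:
d1 = (ln(S/K) + (r - q + 0.5*sigma^2) * T) / (sigma * sqrt(T)) = 0.21638820
d2 = d1 - sigma * sqrt(T) = -0.46243431
exp(-rT) = 0.99203191; exp(-qT) = 1.00000000
P = K * exp(-rT) * N(-d2) - S_0 * exp(-qT) * N(-d1)
N(-d1) = 0.41434258; N(-d2) = 0.67811505
P = 58.3200 * 0.99203191 * 0.67811505 - 53.2200 * 1.00000000 * 0.41434258 = 17.1812


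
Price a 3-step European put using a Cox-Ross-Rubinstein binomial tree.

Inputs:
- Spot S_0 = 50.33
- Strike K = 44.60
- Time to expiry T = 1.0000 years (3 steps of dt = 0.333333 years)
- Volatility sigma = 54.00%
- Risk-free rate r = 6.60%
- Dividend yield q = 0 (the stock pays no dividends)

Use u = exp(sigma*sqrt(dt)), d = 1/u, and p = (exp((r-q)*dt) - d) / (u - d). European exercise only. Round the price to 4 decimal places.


Answer: Price = V(0,0) = 6.6375

Derivation:
dt = T/N = 0.333333
u = exp(sigma*sqrt(dt)) = 1.365839; d = 1/u = 0.732151
p = (exp((r-q)*dt) - d) / (u - d) = 0.457785
Discount per step: exp(-r*dt) = 0.978240
Stock lattice S(k, i) with i counting down-moves:
  k=0: S(0,0) = 50.3300
  k=1: S(1,0) = 68.7427; S(1,1) = 36.8491
  k=2: S(2,0) = 93.8915; S(2,1) = 50.3300; S(2,2) = 26.9791
  k=3: S(3,0) = 128.2407; S(3,1) = 68.7427; S(3,2) = 36.8491; S(3,3) = 19.7528
Terminal payoffs V(N, i) = max(K - S_T, 0):
  V(3,0) = 0.000000; V(3,1) = 0.000000; V(3,2) = 7.750864; V(3,3) = 24.847227
Backward induction: V(k, i) = exp(-r*dt) * [p * V(k+1, i) + (1-p) * V(k+1, i+1)].
  V(2,0) = exp(-r*dt) * [p*0.000000 + (1-p)*0.000000] = 0.000000
  V(2,1) = exp(-r*dt) * [p*0.000000 + (1-p)*7.750864] = 4.111186
  V(2,2) = exp(-r*dt) * [p*7.750864 + (1-p)*24.847227] = 16.650400
  V(1,0) = exp(-r*dt) * [p*0.000000 + (1-p)*4.111186] = 2.180641
  V(1,1) = exp(-r*dt) * [p*4.111186 + (1-p)*16.650400] = 10.672734
  V(0,0) = exp(-r*dt) * [p*2.180641 + (1-p)*10.672734] = 6.637537


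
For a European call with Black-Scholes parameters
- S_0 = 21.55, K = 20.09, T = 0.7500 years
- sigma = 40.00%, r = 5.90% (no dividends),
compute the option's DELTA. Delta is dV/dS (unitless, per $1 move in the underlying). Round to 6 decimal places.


Answer: Delta = 0.692680

Derivation:
d1 = 0.5034599359; d2 = 0.1570497744
phi(d1) = 0.3514546879; exp(-qT) = 1.0000000000; exp(-rT) = 0.9567147489
N(d1) = 0.6926795293
Delta = exp(-qT) * N(d1) = 1.0000000000 * 0.6926795293 = 0.692680


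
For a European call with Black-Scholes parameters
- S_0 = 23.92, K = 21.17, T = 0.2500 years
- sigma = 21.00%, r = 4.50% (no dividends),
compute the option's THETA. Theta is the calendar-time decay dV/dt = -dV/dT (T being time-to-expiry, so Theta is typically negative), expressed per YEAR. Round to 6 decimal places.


Answer: Theta = -1.672295

Derivation:
d1 = 1.3227842280; d2 = 1.2177842280
phi(d1) = 0.1663239993; exp(-qT) = 1.0000000000; exp(-rT) = 0.9888130446
Theta = -S*exp(-qT)*phi(d1)*sigma/(2*sqrt(T)) - r*K*exp(-rT)*N(d2) + q*S*exp(-qT)*N(d1)
N(d1) = 0.9070464281; N(d2) = 0.8883470103; sqrt(T) = 0.5000000000
Term 1 = -23.9200 * 1.0000000000 * 0.1663239993 * 0.2100 / (2 * 0.5000000000) = -0.8354787133
Term 2 = -0.0450 * 21.1700 * 0.9888130446 * 0.8883470103 = -0.8368164405
Term 3 = 0 (no dividend yield, q = 0)
Theta = -0.8354787133 + (-0.8368164405) + (0.0000000000) = -1.672295


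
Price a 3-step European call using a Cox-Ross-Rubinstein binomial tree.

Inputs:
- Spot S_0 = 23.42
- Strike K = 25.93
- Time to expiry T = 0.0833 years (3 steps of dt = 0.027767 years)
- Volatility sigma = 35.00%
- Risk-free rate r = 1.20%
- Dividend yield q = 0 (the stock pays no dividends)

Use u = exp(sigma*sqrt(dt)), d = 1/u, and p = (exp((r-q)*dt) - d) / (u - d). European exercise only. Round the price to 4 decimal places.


Answer: Price = V(0,0) = 0.2289

Derivation:
dt = T/N = 0.027767
u = exp(sigma*sqrt(dt)) = 1.060056; d = 1/u = 0.943346
p = (exp((r-q)*dt) - d) / (u - d) = 0.488279
Discount per step: exp(-r*dt) = 0.999667
Stock lattice S(k, i) with i counting down-moves:
  k=0: S(0,0) = 23.4200
  k=1: S(1,0) = 24.8265; S(1,1) = 22.0932
  k=2: S(2,0) = 26.3175; S(2,1) = 23.4200; S(2,2) = 20.8415
  k=3: S(3,0) = 27.8980; S(3,1) = 24.8265; S(3,2) = 22.0932; S(3,3) = 19.6608
Terminal payoffs V(N, i) = max(S_T - K, 0):
  V(3,0) = 1.968010; V(3,1) = 0.000000; V(3,2) = 0.000000; V(3,3) = 0.000000
Backward induction: V(k, i) = exp(-r*dt) * [p * V(k+1, i) + (1-p) * V(k+1, i+1)].
  V(2,0) = exp(-r*dt) * [p*1.968010 + (1-p)*0.000000] = 0.960618
  V(2,1) = exp(-r*dt) * [p*0.000000 + (1-p)*0.000000] = 0.000000
  V(2,2) = exp(-r*dt) * [p*0.000000 + (1-p)*0.000000] = 0.000000
  V(1,0) = exp(-r*dt) * [p*0.960618 + (1-p)*0.000000] = 0.468893
  V(1,1) = exp(-r*dt) * [p*0.000000 + (1-p)*0.000000] = 0.000000
  V(0,0) = exp(-r*dt) * [p*0.468893 + (1-p)*0.000000] = 0.228875


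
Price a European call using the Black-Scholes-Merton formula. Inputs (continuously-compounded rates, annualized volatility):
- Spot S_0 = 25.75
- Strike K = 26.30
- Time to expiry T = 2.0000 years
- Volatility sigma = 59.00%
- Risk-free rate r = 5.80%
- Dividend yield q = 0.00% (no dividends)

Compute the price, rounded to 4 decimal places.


d1 = (ln(S/K) + (r - q + 0.5*sigma^2) * T) / (sigma * sqrt(T)) = 0.53088821
d2 = d1 - sigma * sqrt(T) = -0.30349780
exp(-rT) = 0.89047522; exp(-qT) = 1.00000000
C = S_0 * exp(-qT) * N(d1) - K * exp(-rT) * N(d2)
N(d1) = 0.70225187; N(d2) = 0.38075526
C = 25.7500 * 1.00000000 * 0.70225187 - 26.3000 * 0.89047522 * 0.38075526 = 9.1659

Answer: Price = 9.1659


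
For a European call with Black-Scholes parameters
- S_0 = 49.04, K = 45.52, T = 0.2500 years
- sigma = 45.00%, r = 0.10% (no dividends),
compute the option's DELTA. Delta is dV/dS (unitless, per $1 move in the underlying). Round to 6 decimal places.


d1 = 0.4446533414; d2 = 0.2196533414
phi(d1) = 0.3613902679; exp(-qT) = 1.0000000000; exp(-rT) = 0.9997500312
N(d1) = 0.6717148535
Delta = exp(-qT) * N(d1) = 1.0000000000 * 0.6717148535 = 0.671715

Answer: Delta = 0.671715


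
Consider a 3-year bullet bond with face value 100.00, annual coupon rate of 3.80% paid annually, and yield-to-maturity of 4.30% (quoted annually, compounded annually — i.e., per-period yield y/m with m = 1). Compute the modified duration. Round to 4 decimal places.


Answer: Modified duration = 2.7715

Derivation:
Coupon per period c = face * coupon_rate / m = 3.800000
Periods per year m = 1; per-period yield y/m = 0.043000
Number of cashflows N = 3
Cashflows (t years, CF_t, discount factor 1/(1+y/m)^(m*t), PV):
  t = 1.0000: CF_t = 3.800000, DF = 0.958773, PV = 3.643337
  t = 2.0000: CF_t = 3.800000, DF = 0.919245, PV = 3.493132
  t = 3.0000: CF_t = 103.800000, DF = 0.881347, PV = 91.483849
Price P = sum_t PV_t = 98.620317
First compute Macaulay numerator sum_t t * PV_t:
  t * PV_t at t = 1.0000: 3.643337
  t * PV_t at t = 2.0000: 6.986264
  t * PV_t at t = 3.0000: 274.451547
Macaulay duration D = 285.081147 / 98.620317 = 2.890694
Modified duration = D / (1 + y/m) = 2.890694 / (1 + 0.043000) = 2.771519


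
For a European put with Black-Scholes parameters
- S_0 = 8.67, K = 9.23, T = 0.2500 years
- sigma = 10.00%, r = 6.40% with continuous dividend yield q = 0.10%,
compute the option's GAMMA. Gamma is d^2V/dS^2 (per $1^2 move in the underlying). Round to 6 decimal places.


Answer: Gamma = 0.607126

Derivation:
d1 = -0.9118051544; d2 = -0.9618051544
phi(d1) = 0.2632548109; exp(-qT) = 0.9997500312; exp(-rT) = 0.9841273201
Gamma = exp(-qT) * phi(d1) / (S * sigma * sqrt(T)) = 0.9997500312 * 0.2632548109 / (8.6700 * 0.1000 * 0.5000000000) = 0.607126


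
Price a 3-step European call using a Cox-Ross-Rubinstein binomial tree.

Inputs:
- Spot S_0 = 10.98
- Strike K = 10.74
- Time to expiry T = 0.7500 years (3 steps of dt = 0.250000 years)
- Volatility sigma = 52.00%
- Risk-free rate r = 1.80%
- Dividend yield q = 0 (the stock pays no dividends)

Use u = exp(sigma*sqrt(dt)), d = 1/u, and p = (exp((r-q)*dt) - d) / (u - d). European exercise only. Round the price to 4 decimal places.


dt = T/N = 0.250000
u = exp(sigma*sqrt(dt)) = 1.296930; d = 1/u = 0.771052
p = (exp((r-q)*dt) - d) / (u - d) = 0.443940
Discount per step: exp(-r*dt) = 0.995510
Stock lattice S(k, i) with i counting down-moves:
  k=0: S(0,0) = 10.9800
  k=1: S(1,0) = 14.2403; S(1,1) = 8.4661
  k=2: S(2,0) = 18.4687; S(2,1) = 10.9800; S(2,2) = 6.5278
  k=3: S(3,0) = 23.9526; S(3,1) = 14.2403; S(3,2) = 8.4661; S(3,3) = 5.0333
Terminal payoffs V(N, i) = max(S_T - K, 0):
  V(3,0) = 13.212565; V(3,1) = 3.500292; V(3,2) = 0.000000; V(3,3) = 0.000000
Backward induction: V(k, i) = exp(-r*dt) * [p * V(k+1, i) + (1-p) * V(k+1, i+1)].
  V(2,0) = exp(-r*dt) * [p*13.212565 + (1-p)*3.500292] = 7.776885
  V(2,1) = exp(-r*dt) * [p*3.500292 + (1-p)*0.000000] = 1.546943
  V(2,2) = exp(-r*dt) * [p*0.000000 + (1-p)*0.000000] = 0.000000
  V(1,0) = exp(-r*dt) * [p*7.776885 + (1-p)*1.546943] = 4.293301
  V(1,1) = exp(-r*dt) * [p*1.546943 + (1-p)*0.000000] = 0.683667
  V(0,0) = exp(-r*dt) * [p*4.293301 + (1-p)*0.683667] = 2.275864

Answer: Price = V(0,0) = 2.2759


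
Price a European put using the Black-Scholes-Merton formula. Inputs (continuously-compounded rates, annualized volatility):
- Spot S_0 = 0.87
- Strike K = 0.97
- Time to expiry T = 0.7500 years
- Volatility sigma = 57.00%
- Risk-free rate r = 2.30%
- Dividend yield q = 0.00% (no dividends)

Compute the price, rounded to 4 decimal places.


Answer: Price = 0.2224

Derivation:
d1 = (ln(S/K) + (r - q + 0.5*sigma^2) * T) / (sigma * sqrt(T)) = 0.06135033
d2 = d1 - sigma * sqrt(T) = -0.43228415
exp(-rT) = 0.98289793; exp(-qT) = 1.00000000
P = K * exp(-rT) * N(-d2) - S_0 * exp(-qT) * N(-d1)
N(-d1) = 0.47554010; N(-d2) = 0.66723255
P = 0.9700 * 0.98289793 * 0.66723255 - 0.8700 * 1.00000000 * 0.47554010 = 0.2224
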